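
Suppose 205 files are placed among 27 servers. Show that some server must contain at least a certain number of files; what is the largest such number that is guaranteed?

The 27 servers are the holes and the 205 files are the pigeons.
If every server held at most 7 files, the total would be at most 27 × 7 = 189, which is less than 205.
So some server holds at least ⌈205/27⌉ = 8 files.

8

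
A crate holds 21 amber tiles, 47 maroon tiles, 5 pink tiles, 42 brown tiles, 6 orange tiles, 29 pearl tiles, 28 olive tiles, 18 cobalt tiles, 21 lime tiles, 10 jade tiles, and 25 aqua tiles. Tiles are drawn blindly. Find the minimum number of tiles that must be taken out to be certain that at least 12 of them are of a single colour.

110

An adversary could hand out at most 11 tiles per colour (pink, orange, jade run out sooner): 11 + 11 + 5 + 11 + 6 + 11 + 11 + 11 + 11 + 10 + 11 = 109 tiles and still no colour has 12.
By the pigeonhole principle, one more tile lands in a colour already at 11, so 110 draws are enough and 109 are not.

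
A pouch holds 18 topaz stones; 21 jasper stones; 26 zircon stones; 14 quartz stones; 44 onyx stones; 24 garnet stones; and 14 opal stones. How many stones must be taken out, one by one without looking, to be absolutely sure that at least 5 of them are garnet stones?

In the worst case for collecting garnet stones, every non-garnet stone comes out first.
There are 18 + 21 + 26 + 14 + 44 + 14 = 137 non-garnet stones altogether.
After those, each further stone must be garnet, so 137 + 5 = 142 draws guarantee 5 garnet stones.

142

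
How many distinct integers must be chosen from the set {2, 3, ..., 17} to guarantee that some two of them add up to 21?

10

A set avoiding the sum 21 can contain at most one of each pair {x, 21−x}, plus the 2 elements whose complement lies outside the range.
The integers 2, …, 10 (9 of them) are such a set: any two sum to at least 2+3 = 5 and at most 9+10 = 19 < 21.
By the pigeonhole principle, any 10th integer completes one of the 7 pairs, so 10 choices force a sum of 21.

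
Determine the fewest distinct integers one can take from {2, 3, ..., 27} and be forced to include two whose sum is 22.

Group the elements by complementary pair {x, 22−x}: {2,20}, {3,19}, {4,18}, …, giving 9 two-element pairs; the single value 11 (it cannot pair with itself since the integers are distinct); and 7 integers whose partner 22−x falls outside [2,27].
By the pigeonhole principle, treating each of those 17 groups as a pigeonhole, one can pick one integer per group — 17 integers — with no two summing to 22.
The 18th integer lands in an occupied pair, forcing a sum of 22.

18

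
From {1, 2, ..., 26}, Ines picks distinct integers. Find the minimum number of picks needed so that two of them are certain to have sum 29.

A set avoiding the sum 29 can contain at most one of each pair {x, 29−x}, plus the 2 elements whose complement lies outside the range.
The integers 1, …, 14 (14 of them) are such a set: any two sum to at least 1+2 = 3 and at most 13+14 = 27 < 29.
Any 15th integer completes one of the 12 pairs, so 15 choices force a sum of 29.

15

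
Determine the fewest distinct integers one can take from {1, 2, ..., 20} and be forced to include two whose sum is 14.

A set avoiding the sum 14 can contain at most one of each pair {x, 14−x}, plus the 8 elements whose complement lies outside the range or equal to its own complement.
The integers 7, …, 20 (14 of them) are such a set: any two sum to at least 7+8 = 15 > 14.
Any 15th integer completes one of the 6 pairs, so 15 choices force a sum of 14.

15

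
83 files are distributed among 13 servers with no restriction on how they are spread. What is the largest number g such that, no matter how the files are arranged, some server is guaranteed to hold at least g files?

7

The 13 servers are the holes and the 83 files are the pigeons.
If every server held at most 6 files, the total would be at most 13 × 6 = 78, which is less than 83.
So some server holds at least ⌈83/13⌉ = 7 files.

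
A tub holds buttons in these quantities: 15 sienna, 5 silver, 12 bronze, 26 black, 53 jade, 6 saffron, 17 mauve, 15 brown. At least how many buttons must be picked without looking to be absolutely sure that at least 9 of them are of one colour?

By pigeonhole, put each drawn button into a box by colour. The largest draw with every box below 9 takes min(count, 8) from each colour; colours with fewer than 8 contribute all they have.
Σ min(cᵢ, 8) = 8 + 5 + 8 + 8 + 8 + 6 + 8 + 8 = 59.
Draw number 59 + 1 = 60 must push one box to 9.

60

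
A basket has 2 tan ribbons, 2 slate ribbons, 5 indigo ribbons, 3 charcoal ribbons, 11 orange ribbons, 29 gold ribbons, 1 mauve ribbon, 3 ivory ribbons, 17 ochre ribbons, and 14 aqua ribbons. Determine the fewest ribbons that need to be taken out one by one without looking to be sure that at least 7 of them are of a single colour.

An adversary could hand out at most 6 ribbons per colour (6 colours run out sooner): 2 + 2 + 5 + 3 + 6 + 6 + 1 + 3 + 6 + 6 = 40 ribbons and still no colour has 7.
One more ribbon lands in a colour already at 6, so 41 draws are enough and 40 are not.

41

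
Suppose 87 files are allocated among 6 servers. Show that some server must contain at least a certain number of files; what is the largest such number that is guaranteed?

15

Pigeonhole: the 6 servers are the holes and the 87 files are the pigeons.
If every server held at most 14 files, the total would be at most 6 × 14 = 84, which is less than 87.
So some server holds at least ⌈87/6⌉ = 15 files.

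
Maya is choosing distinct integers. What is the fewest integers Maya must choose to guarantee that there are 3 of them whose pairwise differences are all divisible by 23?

Integers whose pairwise differences are multiples of 23 are exactly those sharing a remainder mod 23. The 23 residue classes mod 23 are the pigeonholes.
With 46 integers one could put 2 in each residue class and have no class reach 3.
The 47th integer pushes some class to 3, so 23·2 + 1 = 47.

47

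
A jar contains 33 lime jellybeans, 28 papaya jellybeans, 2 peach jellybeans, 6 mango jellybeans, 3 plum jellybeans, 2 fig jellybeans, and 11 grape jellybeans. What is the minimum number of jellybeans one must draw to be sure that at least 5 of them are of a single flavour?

An adversary could hand out at most 4 jellybeans per flavour (peach, plum, fig run out sooner): 4 + 4 + 2 + 4 + 3 + 2 + 4 = 23 jellybeans and still no flavour has 5.
One more jellybean lands in a flavour already at 4, so 24 draws are enough and 23 are not.

24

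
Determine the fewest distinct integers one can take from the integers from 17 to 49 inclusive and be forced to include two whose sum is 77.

Group the elements by complementary pair {x, 77−x}: {28,49}, {29,48}, {30,47}, …, giving 11 two-element pairs and 11 integers whose partner 77−x falls outside [17,49].
Treating each of those 22 groups as a pigeonhole, one can pick one integer per group — 22 integers — with no two summing to 77.
The 23rd integer lands in an occupied pair, forcing a sum of 77.

23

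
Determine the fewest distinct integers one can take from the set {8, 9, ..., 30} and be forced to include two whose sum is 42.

Two chosen integers sum to 42 exactly when both halves of some pair {x, 42−x} with 12 ≤ x ≤ 42−x ≤ 30 are chosen — 9 such pairs.
The remaining 5 elements (those with no distinct partner in range) can never complete a 42-sum, so the worst case takes all of them and one from each pair: 5 + 9 = 14.
The 15th integer has to be the second member of some pair, so 14 + 1 = 15.

15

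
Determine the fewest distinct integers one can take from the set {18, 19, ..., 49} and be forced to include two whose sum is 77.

22

A set avoiding the sum 77 can contain at most one of each pair {x, 77−x}, plus the 10 elements whose complement lies outside the range.
The integers 18, …, 38 (21 of them) are such a set: any two sum to at least 18+19 = 37 and at most 37+38 = 75 < 77.
Any 22nd integer completes one of the 11 pairs, so 22 choices force a sum of 77.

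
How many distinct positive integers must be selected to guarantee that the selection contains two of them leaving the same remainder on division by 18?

The 18 residue classes mod 18 are the pigeonholes.
With 18 integers one could put 1 in each residue class and have no class reach 2.
The 19th integer pushes some class to 2, so 18·1 + 1 = 19.

19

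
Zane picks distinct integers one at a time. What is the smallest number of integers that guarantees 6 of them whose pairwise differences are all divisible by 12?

Integers whose pairwise differences are multiples of 12 are exactly those sharing a remainder mod 12. By the pigeonhole principle, the 12 residue classes mod 12 are the pigeonholes.
With 60 integers one could put 5 in each residue class and have no class reach 6.
The 61st integer pushes some class to 6, so 12·5 + 1 = 61.

61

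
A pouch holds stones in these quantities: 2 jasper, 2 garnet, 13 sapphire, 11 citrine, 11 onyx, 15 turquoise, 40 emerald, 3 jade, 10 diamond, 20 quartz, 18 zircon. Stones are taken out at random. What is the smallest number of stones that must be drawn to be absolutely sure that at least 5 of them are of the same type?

An adversary could hand out at most 4 stones per type (jasper, garnet, jade run out sooner): 2 + 2 + 4 + 4 + 4 + 4 + 4 + 3 + 4 + 4 + 4 = 39 stones and still no type has 5.
By the pigeonhole principle, one more stone lands in a type already at 4, so 40 draws are enough and 39 are not.

40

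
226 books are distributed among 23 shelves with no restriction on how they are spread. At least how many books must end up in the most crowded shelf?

The 23 shelves are the holes and the 226 books are the pigeons.
If every shelf held at most 9 books, the total would be at most 23 × 9 = 207, which is less than 226.
So some shelf holds at least ⌈226/23⌉ = 10 books.

10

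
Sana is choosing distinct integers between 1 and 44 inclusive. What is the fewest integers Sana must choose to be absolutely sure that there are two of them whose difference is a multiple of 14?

Integers whose pairwise differences are multiples of 14 are exactly those sharing a remainder mod 14. By pigeonhole, the 14 residue classes mod 14 are the pigeonholes.
With 14 integers one could put 1 in each residue class and have no class reach 2.
The 15th integer pushes some class to 2, so 14·1 + 1 = 15.

15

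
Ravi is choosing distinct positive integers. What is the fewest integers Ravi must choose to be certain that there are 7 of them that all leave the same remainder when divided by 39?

The 39 residue classes mod 39 are the pigeonholes.
With 234 integers one could put 6 in each residue class and have no class reach 7.
The 235th integer pushes some class to 7, so 39·6 + 1 = 235.

235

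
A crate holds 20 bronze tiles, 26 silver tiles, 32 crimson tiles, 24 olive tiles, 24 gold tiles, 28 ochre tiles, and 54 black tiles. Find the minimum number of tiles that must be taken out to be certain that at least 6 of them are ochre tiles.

In the worst case for collecting ochre tiles, every non-ochre tile comes out first.
There are 20 + 26 + 32 + 24 + 24 + 54 = 180 non-ochre tiles altogether.
After those, each further tile must be ochre, so 180 + 6 = 186 draws guarantee 6 ochre tiles.

186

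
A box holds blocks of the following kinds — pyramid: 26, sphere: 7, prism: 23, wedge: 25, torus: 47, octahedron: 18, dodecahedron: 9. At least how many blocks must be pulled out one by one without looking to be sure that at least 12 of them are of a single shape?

By the pigeonhole principle, the 7 shapes are the holes; the blocks drawn are the pigeons.
To avoid 12 of any one shape, the worst case takes at most 11 of each shape, or every block of a shape that has fewer than 11.
That gives 11 + 7 + 11 + 11 + 11 + 11 + 9 = 71 blocks with no shape reaching 12.
The next block forces some shape to 12, so 71 + 1 = 72.

72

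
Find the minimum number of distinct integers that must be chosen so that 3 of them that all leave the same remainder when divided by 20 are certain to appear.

The 20 residue classes mod 20 are the pigeonholes.
With 40 integers one could put 2 in each residue class and have no class reach 3.
The 41st integer pushes some class to 3, so 20·2 + 1 = 41.

41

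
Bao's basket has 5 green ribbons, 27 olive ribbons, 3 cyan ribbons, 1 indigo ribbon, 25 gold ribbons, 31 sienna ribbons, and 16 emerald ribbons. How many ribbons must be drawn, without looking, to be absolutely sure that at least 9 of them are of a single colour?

42

The 7 colours are the holes; the ribbons drawn are the pigeons.
To avoid 9 of any one colour, the worst case takes at most 8 of each colour, or every ribbon of a colour that has fewer than 8.
That gives 5 + 8 + 3 + 1 + 8 + 8 + 8 = 41 ribbons with no colour reaching 9.
The next ribbon forces some colour to 9, so 41 + 1 = 42.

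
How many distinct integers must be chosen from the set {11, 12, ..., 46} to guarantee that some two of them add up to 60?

21

Group the elements by complementary pair {x, 60−x}: {14,46}, {15,45}, {16,44}, …, giving 16 two-element pairs; the single value 30 (it cannot pair with itself since the integers are distinct); and 3 integers whose partner 60−x falls outside [11,46].
Treating each of those 20 groups as a pigeonhole, one can pick one integer per group — 20 integers — with no two summing to 60.
The 21st integer lands in an occupied pair, forcing a sum of 60.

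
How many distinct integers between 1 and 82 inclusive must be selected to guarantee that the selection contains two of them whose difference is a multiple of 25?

Integers whose pairwise differences are multiples of 25 are exactly those sharing a remainder mod 25. The 25 residue classes mod 25 are the pigeonholes.
With 25 integers one could put 1 in each residue class and have no class reach 2.
The 26th integer pushes some class to 2, so 25·1 + 1 = 26.

26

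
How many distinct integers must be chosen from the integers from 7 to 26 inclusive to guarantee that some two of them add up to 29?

13

A set avoiding the sum 29 can contain at most one of each pair {x, 29−x}, plus the 4 elements whose complement lies outside the range.
The integers 15, …, 26 (12 of them) are such a set: any two sum to at least 15+16 = 31 > 29.
Any 13th integer completes one of the 8 pairs, so 13 choices force a sum of 29.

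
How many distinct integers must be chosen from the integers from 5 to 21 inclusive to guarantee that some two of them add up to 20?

Group the elements by complementary pair {x, 20−x}: {5,15}, {6,14}, {7,13}, …, giving 5 two-element pairs, the single value 10 (it cannot pair with itself since the integers are distinct), and 6 integers whose partner 20−x falls outside [5,21].
Treating each of those 12 groups as a pigeonhole, one can pick one integer per group — 12 integers — with no two summing to 20.
The 13th integer lands in an occupied pair, forcing a sum of 20.

13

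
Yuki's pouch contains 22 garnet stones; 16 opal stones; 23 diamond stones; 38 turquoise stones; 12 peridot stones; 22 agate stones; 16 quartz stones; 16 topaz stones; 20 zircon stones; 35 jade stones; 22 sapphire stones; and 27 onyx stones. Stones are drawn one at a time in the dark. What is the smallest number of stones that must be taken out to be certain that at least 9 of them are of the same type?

Put each drawn stone into a box by type. The largest draw with every box below 9 takes min(count, 8) from each type.
Σ min(cᵢ, 8) = 8 + 8 + 8 + 8 + 8 + 8 + 8 + 8 + 8 + 8 + 8 + 8 = 96.
Draw number 96 + 1 = 97 must push one box to 9.

97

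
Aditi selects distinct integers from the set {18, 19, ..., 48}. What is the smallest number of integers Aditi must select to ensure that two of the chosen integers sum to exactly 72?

Group the elements by complementary pair {x, 72−x}: {24,48}, {25,47}, {26,46}, …, giving 12 two-element pairs; the single value 36 (it cannot pair with itself since the integers are distinct); and 6 integers whose partner 72−x falls outside [18,48].
Treating each of those 19 groups as a pigeonhole, one can pick one integer per group — 19 integers — with no two summing to 72.
The 20th integer lands in an occupied pair, forcing a sum of 72.

20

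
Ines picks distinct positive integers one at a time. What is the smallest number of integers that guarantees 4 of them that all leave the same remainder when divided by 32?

97

Pigeonhole: the 32 residue classes mod 32 are the pigeonholes.
With 96 integers one could put 3 in each residue class and have no class reach 4.
The 97th integer pushes some class to 4, so 32·3 + 1 = 97.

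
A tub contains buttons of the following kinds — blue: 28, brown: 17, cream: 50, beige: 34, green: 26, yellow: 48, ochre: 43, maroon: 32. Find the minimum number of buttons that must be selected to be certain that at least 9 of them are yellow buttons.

In the worst case for collecting yellow buttons, every non-yellow button comes out first.
There are 28 + 17 + 50 + 34 + 26 + 43 + 32 = 230 non-yellow buttons altogether.
After those, each further button must be yellow, so 230 + 9 = 239 draws guarantee 9 yellow buttons.

239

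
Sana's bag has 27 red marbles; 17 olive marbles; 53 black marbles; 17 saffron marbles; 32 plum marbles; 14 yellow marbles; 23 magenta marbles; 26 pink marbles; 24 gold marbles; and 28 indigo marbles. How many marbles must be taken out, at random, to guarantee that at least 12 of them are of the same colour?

By pigeonhole, put each drawn marble into a box by colour. The largest draw with every box below 12 takes min(count, 11) from each colour.
Σ min(cᵢ, 11) = 11 + 11 + 11 + 11 + 11 + 11 + 11 + 11 + 11 + 11 = 110.
Draw number 110 + 1 = 111 must push one box to 12.

111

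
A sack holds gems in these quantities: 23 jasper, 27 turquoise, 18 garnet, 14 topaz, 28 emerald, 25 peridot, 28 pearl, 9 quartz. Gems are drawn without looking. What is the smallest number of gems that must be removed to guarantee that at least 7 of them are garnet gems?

In the worst case for collecting garnet gems, every non-garnet gem comes out first.
There are 23 + 27 + 14 + 28 + 25 + 28 + 9 = 154 non-garnet gems altogether.
After those, each further gem must be garnet, so 154 + 7 = 161 draws guarantee 7 garnet gems.

161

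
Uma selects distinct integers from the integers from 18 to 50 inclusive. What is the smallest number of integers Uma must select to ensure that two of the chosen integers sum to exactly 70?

A set avoiding the sum 70 can contain at most one of each pair {x, 70−x}, plus the 3 elements whose complement lies outside the range or equal to its own complement.
The integers 18, …, 35 (18 of them) are such a set: any two sum to at least 18+19 = 37 and at most 34+35 = 69 < 70.
By the pigeonhole principle, any 19th integer completes one of the 15 pairs, so 19 choices force a sum of 70.

19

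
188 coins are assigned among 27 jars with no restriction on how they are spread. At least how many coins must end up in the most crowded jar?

By pigeonhole, the 27 jars are the holes and the 188 coins are the pigeons.
If every jar held at most 6 coins, the total would be at most 27 × 6 = 162, which is less than 188.
So some jar holds at least ⌈188/27⌉ = 7 coins.

7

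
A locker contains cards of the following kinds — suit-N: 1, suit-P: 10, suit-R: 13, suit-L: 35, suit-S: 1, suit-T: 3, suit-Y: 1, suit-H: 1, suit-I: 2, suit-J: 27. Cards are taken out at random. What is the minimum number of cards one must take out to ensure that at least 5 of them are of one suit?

Put each drawn card into a box by suit. The largest draw with every box below 5 takes min(count, 4) from each suit; suits with fewer than 4 contribute all they have.
Σ min(cᵢ, 4) = 1 + 4 + 4 + 4 + 1 + 3 + 1 + 1 + 2 + 4 = 25.
Draw number 25 + 1 = 26 must push one box to 5.

26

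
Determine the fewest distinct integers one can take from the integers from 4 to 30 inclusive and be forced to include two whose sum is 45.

Group the elements by complementary pair {x, 45−x}: {15,30}, {16,29}, {17,28}, …, giving 8 two-element pairs and 11 integers whose partner 45−x falls outside [4,30].
Treating each of those 19 groups as a pigeonhole, one can pick one integer per group — 19 integers — with no two summing to 45.
The 20th integer lands in an occupied pair, forcing a sum of 45.

20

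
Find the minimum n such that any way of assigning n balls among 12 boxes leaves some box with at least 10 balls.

109

With 108 balls one could put exactly 9 in each of the 12 boxes, and no box would reach 10.
By pigeonhole, one more ball must land in a box that already has 9, giving it 10.
So 12 × 9 + 1 = 109 balls are required.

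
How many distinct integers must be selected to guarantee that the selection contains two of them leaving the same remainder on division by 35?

36

The 35 residue classes mod 35 are the pigeonholes.
With 35 integers one could put 1 in each residue class and have no class reach 2.
The 36th integer pushes some class to 2, so 35·1 + 1 = 36.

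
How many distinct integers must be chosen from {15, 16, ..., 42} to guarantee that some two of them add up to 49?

19

Group the elements by complementary pair {x, 49−x}: {15,34}, {16,33}, {17,32}, …, giving 10 two-element pairs and 8 integers whose partner 49−x falls outside [15,42].
By pigeonhole, treating each of those 18 groups as a pigeonhole, one can pick one integer per group — 18 integers — with no two summing to 49.
The 19th integer lands in an occupied pair, forcing a sum of 49.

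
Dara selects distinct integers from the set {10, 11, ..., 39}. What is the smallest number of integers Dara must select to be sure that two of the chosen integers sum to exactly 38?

22

Group the elements by complementary pair {x, 38−x}: {10,28}, {11,27}, {12,26}, …, giving 9 two-element pairs, the single value 19 (it cannot pair with itself since the integers are distinct), and 11 integers whose partner 38−x falls outside [10,39].
Treating each of those 21 groups as a pigeonhole, one can pick one integer per group — 21 integers — with no two summing to 38.
The 22nd integer lands in an occupied pair, forcing a sum of 38.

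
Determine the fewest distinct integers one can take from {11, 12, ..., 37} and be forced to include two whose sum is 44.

Group the elements by complementary pair {x, 44−x}: {11,33}, {12,32}, {13,31}, …, giving 11 two-element pairs, the single value 22 (it cannot pair with itself since the integers are distinct), and 4 integers whose partner 44−x falls outside [11,37].
Treating each of those 16 groups as a pigeonhole, one can pick one integer per group — 16 integers — with no two summing to 44.
The 17th integer lands in an occupied pair, forcing a sum of 44.

17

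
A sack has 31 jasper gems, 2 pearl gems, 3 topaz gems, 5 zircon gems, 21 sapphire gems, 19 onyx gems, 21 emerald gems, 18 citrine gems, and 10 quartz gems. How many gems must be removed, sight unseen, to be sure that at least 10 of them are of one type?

Put each drawn gem into a box by type. The largest draw with every box below 10 takes min(count, 9) from each type; types with fewer than 9 contribute all they have.
Σ min(cᵢ, 9) = 9 + 2 + 3 + 5 + 9 + 9 + 9 + 9 + 9 = 64.
Draw number 64 + 1 = 65 must push one box to 10.

65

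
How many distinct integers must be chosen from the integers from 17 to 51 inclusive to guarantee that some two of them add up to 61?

A set avoiding the sum 61 can contain at most one of each pair {x, 61−x}, plus the 7 elements whose complement lies outside the range.
The integers 31, …, 51 (21 of them) are such a set: any two sum to at least 31+32 = 63 > 61.
By pigeonhole, any 22nd integer completes one of the 14 pairs, so 22 choices force a sum of 61.

22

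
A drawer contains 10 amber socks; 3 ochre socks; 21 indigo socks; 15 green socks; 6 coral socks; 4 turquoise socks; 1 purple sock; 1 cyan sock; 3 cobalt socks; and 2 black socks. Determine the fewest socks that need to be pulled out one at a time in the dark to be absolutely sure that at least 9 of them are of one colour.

45

By pigeonhole, the 10 colours are the holes; the socks drawn are the pigeons.
To avoid 9 of any one colour, the worst case takes at most 8 of each colour, or every sock of a colour that has fewer than 8.
That gives 8 + 3 + 8 + 8 + 6 + 4 + 1 + 1 + 3 + 2 = 44 socks with no colour reaching 9.
The next sock forces some colour to 9, so 44 + 1 = 45.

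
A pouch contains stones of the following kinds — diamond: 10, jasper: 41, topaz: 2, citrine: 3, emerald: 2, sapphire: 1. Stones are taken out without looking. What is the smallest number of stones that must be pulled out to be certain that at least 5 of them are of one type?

17

An adversary could hand out at most 4 stones per type (4 types run out sooner): 4 + 4 + 2 + 3 + 2 + 1 = 16 stones and still no type has 5.
One more stone lands in a type already at 4, so 17 draws are enough and 16 are not.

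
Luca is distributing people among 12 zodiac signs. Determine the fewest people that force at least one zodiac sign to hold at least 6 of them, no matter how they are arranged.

With 60 people one could put exactly 5 in each of the 12 zodiac signs, and no zodiac sign would reach 6.
By the pigeonhole principle, one more person must land in a zodiac sign that already has 5, giving it 6.
So 12 × 5 + 1 = 61 people are required.

61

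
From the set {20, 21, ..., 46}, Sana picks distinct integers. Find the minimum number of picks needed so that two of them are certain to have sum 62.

17

Group the elements by complementary pair {x, 62−x}: {20,42}, {21,41}, {22,40}, …, giving 11 two-element pairs, the single value 31 (it cannot pair with itself since the integers are distinct), and 4 integers whose partner 62−x falls outside [20,46].
Treating each of those 16 groups as a pigeonhole, one can pick one integer per group — 16 integers — with no two summing to 62.
The 17th integer lands in an occupied pair, forcing a sum of 62.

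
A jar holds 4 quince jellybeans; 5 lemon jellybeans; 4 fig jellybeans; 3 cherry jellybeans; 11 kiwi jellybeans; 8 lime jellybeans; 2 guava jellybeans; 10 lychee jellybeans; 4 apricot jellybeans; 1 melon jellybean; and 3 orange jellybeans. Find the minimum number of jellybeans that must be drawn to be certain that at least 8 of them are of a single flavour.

An adversary could hand out at most 7 jellybeans per flavour (8 flavours run out sooner): 4 + 5 + 4 + 3 + 7 + 7 + 2 + 7 + 4 + 1 + 3 = 47 jellybeans and still no flavour has 8.
One more jellybean lands in a flavour already at 7, so 48 draws are enough and 47 are not.

48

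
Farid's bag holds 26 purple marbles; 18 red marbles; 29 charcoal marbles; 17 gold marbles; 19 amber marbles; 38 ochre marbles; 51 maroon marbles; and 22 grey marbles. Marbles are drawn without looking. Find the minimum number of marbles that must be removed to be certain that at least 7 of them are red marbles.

In the worst case for collecting red marbles, every non-red marble comes out first.
There are 26 + 29 + 17 + 19 + 38 + 51 + 22 = 202 non-red marbles altogether.
After those, each further marble must be red, so 202 + 7 = 209 draws guarantee 7 red marbles.

209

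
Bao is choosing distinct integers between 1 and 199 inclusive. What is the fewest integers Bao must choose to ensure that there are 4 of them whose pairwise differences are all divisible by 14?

43

Integers whose pairwise differences are multiples of 14 are exactly those sharing a remainder mod 14. Pigeonhole: the 14 residue classes mod 14 are the pigeonholes.
With 42 integers one could put 3 in each residue class and have no class reach 4.
The 43rd integer pushes some class to 4, so 14·3 + 1 = 43.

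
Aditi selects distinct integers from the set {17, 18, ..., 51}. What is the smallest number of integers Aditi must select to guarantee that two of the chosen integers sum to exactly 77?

23

Two chosen integers sum to 77 exactly when both halves of some pair {x, 77−x} with 26 ≤ x ≤ 77−x ≤ 51 are chosen — 13 such pairs.
The remaining 9 elements (those with no distinct partner in range) can never complete a 77-sum, so the worst case takes all of them and one from each pair: 9 + 13 = 22.
By pigeonhole, the 23rd integer has to be the second member of some pair, so 22 + 1 = 23.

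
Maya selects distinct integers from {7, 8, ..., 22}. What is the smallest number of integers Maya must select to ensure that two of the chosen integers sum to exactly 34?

Group the elements by complementary pair {x, 34−x}: {12,22}, {13,21}, {14,20}, …, giving 5 two-element pairs; the single value 17 (it cannot pair with itself since the integers are distinct); and 5 integers whose partner 34−x falls outside [7,22].
By the pigeonhole principle, treating each of those 11 groups as a pigeonhole, one can pick one integer per group — 11 integers — with no two summing to 34.
The 12th integer lands in an occupied pair, forcing a sum of 34.

12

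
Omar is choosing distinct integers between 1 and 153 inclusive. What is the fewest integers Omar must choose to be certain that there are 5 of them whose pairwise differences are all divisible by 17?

69

Integers whose pairwise differences are multiples of 17 are exactly those sharing a remainder mod 17. By the pigeonhole principle, the 17 residue classes mod 17 are the pigeonholes.
With 68 integers one could put 4 in each residue class and have no class reach 5.
The 69th integer pushes some class to 5, so 17·4 + 1 = 69.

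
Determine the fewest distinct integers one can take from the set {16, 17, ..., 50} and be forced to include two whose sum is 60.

22

A set avoiding the sum 60 can contain at most one of each pair {x, 60−x}, plus the 7 elements whose complement lies outside the range or equal to its own complement.
The integers 30, …, 50 (21 of them) are such a set: any two sum to at least 30+31 = 61 > 60.
Any 22nd integer completes one of the 14 pairs, so 22 choices force a sum of 60.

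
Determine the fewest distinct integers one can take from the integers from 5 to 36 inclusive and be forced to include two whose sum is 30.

23

Group the elements by complementary pair {x, 30−x}: {5,25}, {6,24}, {7,23}, …, giving 10 two-element pairs, the single value 15 (it cannot pair with itself since the integers are distinct), and 11 integers whose partner 30−x falls outside [5,36].
By pigeonhole, treating each of those 22 groups as a pigeonhole, one can pick one integer per group — 22 integers — with no two summing to 30.
The 23rd integer lands in an occupied pair, forcing a sum of 30.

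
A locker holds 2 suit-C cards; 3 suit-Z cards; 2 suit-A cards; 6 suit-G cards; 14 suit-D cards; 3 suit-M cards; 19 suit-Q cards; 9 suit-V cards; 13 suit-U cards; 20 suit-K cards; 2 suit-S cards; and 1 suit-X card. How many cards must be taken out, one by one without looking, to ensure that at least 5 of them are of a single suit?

Put each drawn card into a box by suit. The largest draw with every box below 5 takes min(count, 4) from each suit; suits with fewer than 4 contribute all they have.
Σ min(cᵢ, 4) = 2 + 3 + 2 + 4 + 4 + 3 + 4 + 4 + 4 + 4 + 2 + 1 = 37.
Draw number 37 + 1 = 38 must push one box to 5.

38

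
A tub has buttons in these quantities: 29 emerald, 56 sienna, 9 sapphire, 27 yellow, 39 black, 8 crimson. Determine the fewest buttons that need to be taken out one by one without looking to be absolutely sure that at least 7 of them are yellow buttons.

In the worst case for collecting yellow buttons, every non-yellow button comes out first.
There are 29 + 56 + 9 + 39 + 8 = 141 non-yellow buttons altogether.
After those, each further button must be yellow, so 141 + 7 = 148 draws guarantee 7 yellow buttons.

148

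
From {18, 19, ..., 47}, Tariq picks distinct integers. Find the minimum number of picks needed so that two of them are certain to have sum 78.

Two chosen integers sum to 78 exactly when both halves of some pair {x, 78−x} with 31 ≤ x ≤ 78−x ≤ 47 are chosen — 8 such pairs.
The remaining 14 elements (those with no distinct partner in range) can never complete a 78-sum, so the worst case takes all of them and one from each pair: 14 + 8 = 22.
By pigeonhole, the 23rd integer has to be the second member of some pair, so 22 + 1 = 23.

23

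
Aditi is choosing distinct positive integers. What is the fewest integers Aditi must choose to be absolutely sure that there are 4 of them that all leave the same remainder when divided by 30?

91

By the pigeonhole principle, the 30 residue classes mod 30 are the pigeonholes.
With 90 integers one could put 3 in each residue class and have no class reach 4.
The 91st integer pushes some class to 4, so 30·3 + 1 = 91.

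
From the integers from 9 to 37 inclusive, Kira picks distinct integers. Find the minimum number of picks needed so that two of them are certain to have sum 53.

Group the elements by complementary pair {x, 53−x}: {16,37}, {17,36}, {18,35}, …, giving 11 two-element pairs and 7 integers whose partner 53−x falls outside [9,37].
Treating each of those 18 groups as a pigeonhole, one can pick one integer per group — 18 integers — with no two summing to 53.
The 19th integer lands in an occupied pair, forcing a sum of 53.

19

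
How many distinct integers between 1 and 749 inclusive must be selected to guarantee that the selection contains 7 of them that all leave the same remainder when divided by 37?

The 37 residue classes mod 37 are the pigeonholes.
With 222 integers one could put 6 in each residue class and have no class reach 7.
The 223rd integer pushes some class to 7, so 37·6 + 1 = 223.

223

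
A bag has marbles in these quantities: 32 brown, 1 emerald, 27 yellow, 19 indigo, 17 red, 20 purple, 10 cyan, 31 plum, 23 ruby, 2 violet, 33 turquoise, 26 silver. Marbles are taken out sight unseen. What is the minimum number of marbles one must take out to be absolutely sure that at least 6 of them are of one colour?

Put each drawn marble into a box by colour. The largest draw with every box below 6 takes min(count, 5) from each colour; colours with fewer than 5 contribute all they have.
Σ min(cᵢ, 5) = 5 + 1 + 5 + 5 + 5 + 5 + 5 + 5 + 5 + 2 + 5 + 5 = 53.
Draw number 53 + 1 = 54 must push one box to 6.

54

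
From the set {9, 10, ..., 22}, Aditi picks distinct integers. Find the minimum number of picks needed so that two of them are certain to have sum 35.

A set avoiding the sum 35 can contain at most one of each pair {x, 35−x}, plus the 4 elements whose complement lies outside the range.
The integers 9, …, 17 (9 of them) are such a set: any two sum to at least 9+10 = 19 and at most 16+17 = 33 < 35.
By the pigeonhole principle, any 10th integer completes one of the 5 pairs, so 10 choices force a sum of 35.

10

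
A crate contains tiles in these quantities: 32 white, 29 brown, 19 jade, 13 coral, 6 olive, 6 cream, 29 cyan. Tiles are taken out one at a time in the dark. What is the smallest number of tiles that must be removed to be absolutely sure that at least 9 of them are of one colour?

An adversary could hand out at most 8 tiles per colour (olive, cream run out sooner): 8 + 8 + 8 + 8 + 6 + 6 + 8 = 52 tiles and still no colour has 9.
Pigeonhole: one more tile lands in a colour already at 8, so 53 draws are enough and 52 are not.

53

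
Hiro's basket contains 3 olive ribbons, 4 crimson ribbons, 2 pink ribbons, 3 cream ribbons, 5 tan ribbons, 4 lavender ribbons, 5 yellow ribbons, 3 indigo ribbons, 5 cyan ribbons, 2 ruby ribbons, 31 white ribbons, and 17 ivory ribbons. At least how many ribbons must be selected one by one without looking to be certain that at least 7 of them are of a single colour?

An adversary could hand out at most 6 ribbons per colour (10 colours run out sooner): 3 + 4 + 2 + 3 + 5 + 4 + 5 + 3 + 5 + 2 + 6 + 6 = 48 ribbons and still no colour has 7.
By the pigeonhole principle, one more ribbon lands in a colour already at 6, so 49 draws are enough and 48 are not.

49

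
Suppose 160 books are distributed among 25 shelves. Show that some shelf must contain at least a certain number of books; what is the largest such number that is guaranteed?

7

By the pigeonhole principle, the 25 shelves are the holes and the 160 books are the pigeons.
If every shelf held at most 6 books, the total would be at most 25 × 6 = 150, which is less than 160.
So some shelf holds at least ⌈160/25⌉ = 7 books.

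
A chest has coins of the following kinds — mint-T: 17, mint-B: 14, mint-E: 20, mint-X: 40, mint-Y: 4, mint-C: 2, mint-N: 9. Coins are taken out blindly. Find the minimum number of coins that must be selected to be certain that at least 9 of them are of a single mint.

47

An adversary could hand out at most 8 coins per mint (mint-Y, mint-C run out sooner): 8 + 8 + 8 + 8 + 4 + 2 + 8 = 46 coins and still no mint has 9.
By pigeonhole, one more coin lands in a mint already at 8, so 47 draws are enough and 46 are not.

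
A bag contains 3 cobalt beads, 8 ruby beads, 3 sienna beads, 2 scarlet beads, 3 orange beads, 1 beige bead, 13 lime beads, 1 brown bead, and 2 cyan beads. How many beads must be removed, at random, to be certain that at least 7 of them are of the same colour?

28

Put each drawn bead into a box by colour. The largest draw with every box below 7 takes min(count, 6) from each colour; colours with fewer than 6 contribute all they have.
Σ min(cᵢ, 6) = 3 + 6 + 3 + 2 + 3 + 1 + 6 + 1 + 2 = 27.
Draw number 27 + 1 = 28 must push one box to 7.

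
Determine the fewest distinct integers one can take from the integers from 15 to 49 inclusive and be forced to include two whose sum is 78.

26

Group the elements by complementary pair {x, 78−x}: {29,49}, {30,48}, {31,47}, …, giving 10 two-element pairs, the single value 39 (it cannot pair with itself since the integers are distinct), and 14 integers whose partner 78−x falls outside [15,49].
Pigeonhole: treating each of those 25 groups as a pigeonhole, one can pick one integer per group — 25 integers — with no two summing to 78.
The 26th integer lands in an occupied pair, forcing a sum of 78.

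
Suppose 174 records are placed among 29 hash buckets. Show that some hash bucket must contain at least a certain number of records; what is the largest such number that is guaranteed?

6

By the pigeonhole principle, the 29 hash buckets are the holes and the 174 records are the pigeons.
If every hash bucket held at most 5 records, the total would be at most 29 × 5 = 145, which is less than 174.
So some hash bucket holds at least ⌈174/29⌉ = 6 records.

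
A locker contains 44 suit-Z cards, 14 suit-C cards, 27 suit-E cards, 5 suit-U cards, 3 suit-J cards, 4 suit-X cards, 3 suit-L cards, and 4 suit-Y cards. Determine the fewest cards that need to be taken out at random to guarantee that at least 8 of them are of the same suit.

By the pigeonhole principle, the 8 suits are the holes; the cards drawn are the pigeons.
To avoid 8 of any one suit, the worst case takes at most 7 of each suit, or every card of a suit that has fewer than 7.
That gives 7 + 7 + 7 + 5 + 3 + 4 + 3 + 4 = 40 cards with no suit reaching 8.
The next card forces some suit to 8, so 40 + 1 = 41.

41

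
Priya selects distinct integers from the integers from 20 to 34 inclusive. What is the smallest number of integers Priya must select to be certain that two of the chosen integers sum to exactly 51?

10

Group the elements by complementary pair {x, 51−x}: {20,31}, {21,30}, {22,29}, …, giving 6 two-element pairs and 3 integers whose partner 51−x falls outside [20,34].
By the pigeonhole principle, treating each of those 9 groups as a pigeonhole, one can pick one integer per group — 9 integers — with no two summing to 51.
The 10th integer lands in an occupied pair, forcing a sum of 51.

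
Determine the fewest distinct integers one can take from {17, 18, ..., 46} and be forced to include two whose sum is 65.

Two chosen integers sum to 65 exactly when both halves of some pair {x, 65−x} with 19 ≤ x ≤ 65−x ≤ 46 are chosen — 14 such pairs.
The remaining 2 elements (those with no distinct partner in range) can never complete a 65-sum, so the worst case takes all of them and one from each pair: 2 + 14 = 16.
By pigeonhole, the 17th integer has to be the second member of some pair, so 16 + 1 = 17.

17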